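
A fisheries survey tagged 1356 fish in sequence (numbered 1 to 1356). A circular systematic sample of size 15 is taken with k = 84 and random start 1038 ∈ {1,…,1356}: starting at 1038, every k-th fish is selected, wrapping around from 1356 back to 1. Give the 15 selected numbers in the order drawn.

1038, 1122, 1206, 1290, 18, 102, 186, 270, 354, 438, 522, 606, 690, 774, 858

Selection 1: 1038
Selection 2: 1038 + 84 = 1122
Selection 3: 1122 + 84 = 1206
Selection 4: 1206 + 84 = 1290
Selection 5: 1290 + 84 = 1374 → 1374 − 1356 = 18
Selection 6: 18 + 84 = 102
Selection 7: 102 + 84 = 186
Selection 8: 186 + 84 = 270
Selection 9: 270 + 84 = 354
Selection 10: 354 + 84 = 438
Selection 11: 438 + 84 = 522
Selection 12: 522 + 84 = 606
Selection 13: 606 + 84 = 690
Selection 14: 690 + 84 = 774
Selection 15: 774 + 84 = 858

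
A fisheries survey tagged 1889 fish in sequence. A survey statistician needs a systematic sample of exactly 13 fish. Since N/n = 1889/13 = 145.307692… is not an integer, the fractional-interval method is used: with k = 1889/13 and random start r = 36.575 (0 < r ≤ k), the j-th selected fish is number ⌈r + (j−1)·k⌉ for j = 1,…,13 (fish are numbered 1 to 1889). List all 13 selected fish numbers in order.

37, 182, 328, 473, 618, 764, 909, 1054, 1200, 1345, 1490, 1635, 1781

j=1: r + 0k = 36.575 → ⌈·⌉ = 37
j=2: r + 1k = 181.882692… → ⌈·⌉ = 182
j=3: r + 2k = 327.190384… → ⌈·⌉ = 328
j=4: r + 3k = 472.498076… → ⌈·⌉ = 473
j=5: r + 4k = 617.805769… → ⌈·⌉ = 618
j=6: r + 5k = 763.113461… → ⌈·⌉ = 764
j=7: r + 6k = 908.421153… → ⌈·⌉ = 909
j=8: r + 7k = 1053.728846… → ⌈·⌉ = 1054
j=9: r + 8k = 1199.036538… → ⌈·⌉ = 1200
j=10: r + 9k = 1344.344230… → ⌈·⌉ = 1345
j=11: r + 10k = 1489.651923… → ⌈·⌉ = 1490
j=12: r + 11k = 1634.959615… → ⌈·⌉ = 1635
j=13: r + 12k = 1780.267307… → ⌈·⌉ = 1781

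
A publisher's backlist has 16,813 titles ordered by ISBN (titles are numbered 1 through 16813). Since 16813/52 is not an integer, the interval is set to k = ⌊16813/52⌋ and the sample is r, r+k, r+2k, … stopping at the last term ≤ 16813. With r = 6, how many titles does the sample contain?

k = ⌊16813/52⌋ = 323
Achieved size = ⌊(16813 − 6)/323⌋ + 1 = ⌊16807/323⌋ + 1 = 52 + 1 = 53
(last selection: 6 + 52×323 = 16802 ≤ 16813; next would be 17125 > 16813)

53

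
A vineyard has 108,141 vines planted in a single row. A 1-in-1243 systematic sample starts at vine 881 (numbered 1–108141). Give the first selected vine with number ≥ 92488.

92863

k = 1243
Steps past start: ⌈(92488 − 881)/1243⌉ = ⌈91607/1243⌉ = 74
Selected vine: 881 + 74×1243 = 92863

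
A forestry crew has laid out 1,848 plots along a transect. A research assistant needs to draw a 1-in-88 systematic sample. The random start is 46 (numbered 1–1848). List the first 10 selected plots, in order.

plot 1: 46
plot 2: 46 + 88 = 134
plot 3: 134 + 88 = 222
plot 4: 222 + 88 = 310
plot 5: 310 + 88 = 398
plot 6: 398 + 88 = 486
plot 7: 486 + 88 = 574
plot 8: 574 + 88 = 662
plot 9: 662 + 88 = 750
plot 10: 750 + 88 = 838

46, 134, 222, 310, 398, 486, 574, 662, 750, 838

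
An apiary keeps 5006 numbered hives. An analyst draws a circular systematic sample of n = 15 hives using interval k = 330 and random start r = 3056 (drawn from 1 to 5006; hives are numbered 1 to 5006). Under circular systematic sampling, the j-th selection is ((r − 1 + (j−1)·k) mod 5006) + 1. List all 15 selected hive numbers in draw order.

3056, 3386, 3716, 4046, 4376, 4706, 30, 360, 690, 1020, 1350, 1680, 2010, 2340, 2670

Selection 1: 3056
Selection 2: 3056 + 330 = 3386
Selection 3: 3386 + 330 = 3716
Selection 4: 3716 + 330 = 4046
Selection 5: 4046 + 330 = 4376
Selection 6: 4376 + 330 = 4706
Selection 7: 4706 + 330 = 5036 → 5036 − 5006 = 30
Selection 8: 30 + 330 = 360
Selection 9: 360 + 330 = 690
Selection 10: 690 + 330 = 1020
Selection 11: 1020 + 330 = 1350
Selection 12: 1350 + 330 = 1680
Selection 13: 1680 + 330 = 2010
Selection 14: 2010 + 330 = 2340
Selection 15: 2340 + 330 = 2670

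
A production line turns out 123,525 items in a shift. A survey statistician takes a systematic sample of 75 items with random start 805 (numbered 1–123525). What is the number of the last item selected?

k = 123525/75 = 1647
75th selection = r + (75−1)·k = 805 + 74×1647 = 805 + 121878 = 122683

122683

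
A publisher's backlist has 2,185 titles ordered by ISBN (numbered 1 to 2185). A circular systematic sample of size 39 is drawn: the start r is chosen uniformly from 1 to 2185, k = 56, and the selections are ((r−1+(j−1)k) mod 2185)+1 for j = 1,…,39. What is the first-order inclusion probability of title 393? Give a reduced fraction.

For each position j, as r ranges over 1…2185 the j-th selection hits every title exactly once, so title 393 is selected for exactly 39 of the 2185 starts.
Inclusion probability = 39/2185.

39/2185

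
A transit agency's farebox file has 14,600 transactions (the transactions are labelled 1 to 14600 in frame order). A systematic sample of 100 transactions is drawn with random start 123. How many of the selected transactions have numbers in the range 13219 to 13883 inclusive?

5

k = 14600/100 = 146
First selection ≥ 13219: 123 + ⌈(13219−123)/146⌉·146 = 123 + 90×146 = 13263
Last selection ≤ 13883: 123 + ⌊(13883−123)/146⌋·146 = 123 + 94×146 = 13847
Count = 94 − 90 + 1 = 5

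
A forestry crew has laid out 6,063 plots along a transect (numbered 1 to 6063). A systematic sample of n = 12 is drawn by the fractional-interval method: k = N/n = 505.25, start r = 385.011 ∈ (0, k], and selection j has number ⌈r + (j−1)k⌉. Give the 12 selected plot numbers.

386, 891, 1396, 1901, 2407, 2912, 3417, 3922, 4428, 4933, 5438, 5943

j=1: r + 0k = 385.011 → ⌈·⌉ = 386
j=2: r + 1k = 890.261 → ⌈·⌉ = 891
j=3: r + 2k = 1395.511 → ⌈·⌉ = 1396
j=4: r + 3k = 1900.761 → ⌈·⌉ = 1901
j=5: r + 4k = 2406.011 → ⌈·⌉ = 2407
j=6: r + 5k = 2911.261 → ⌈·⌉ = 2912
j=7: r + 6k = 3416.511 → ⌈·⌉ = 3417
j=8: r + 7k = 3921.761 → ⌈·⌉ = 3922
j=9: r + 8k = 4427.011 → ⌈·⌉ = 4428
j=10: r + 9k = 4932.261 → ⌈·⌉ = 4933
j=11: r + 10k = 5437.511 → ⌈·⌉ = 5438
j=12: r + 11k = 5942.761 → ⌈·⌉ = 5943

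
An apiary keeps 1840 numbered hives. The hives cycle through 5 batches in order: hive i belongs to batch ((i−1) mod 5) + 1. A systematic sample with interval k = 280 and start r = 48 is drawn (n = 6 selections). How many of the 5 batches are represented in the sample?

1

Consecutive selections differ by k = 280, so their batch numbers differ by 280 mod 5 = 0.
gcd(280, 5) = 5, so the sample visits 5/5 = 1 distinct residues mod 5.
Start 48 is batch 3; the batches hit are 3.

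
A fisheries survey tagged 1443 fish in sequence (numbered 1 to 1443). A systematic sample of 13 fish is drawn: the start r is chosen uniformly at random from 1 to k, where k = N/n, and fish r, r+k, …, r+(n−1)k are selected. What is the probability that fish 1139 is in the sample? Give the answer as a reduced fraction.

k = 1443/13 = 111.
Fish 1139 is selected iff r ≡ 1139 (mod 111); exactly one such r in {1,…,111}.
Inclusion probability = 1/111.

1/111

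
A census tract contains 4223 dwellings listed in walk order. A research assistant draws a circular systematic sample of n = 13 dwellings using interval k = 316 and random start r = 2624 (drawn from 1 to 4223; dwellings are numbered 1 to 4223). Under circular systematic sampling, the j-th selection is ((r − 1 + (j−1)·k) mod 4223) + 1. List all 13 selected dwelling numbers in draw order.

2624, 2940, 3256, 3572, 3888, 4204, 297, 613, 929, 1245, 1561, 1877, 2193

Selection 1: 2624
Selection 2: 2624 + 316 = 2940
Selection 3: 2940 + 316 = 3256
Selection 4: 3256 + 316 = 3572
Selection 5: 3572 + 316 = 3888
Selection 6: 3888 + 316 = 4204
Selection 7: 4204 + 316 = 4520 → 4520 − 4223 = 297
Selection 8: 297 + 316 = 613
Selection 9: 613 + 316 = 929
Selection 10: 929 + 316 = 1245
Selection 11: 1245 + 316 = 1561
Selection 12: 1561 + 316 = 1877
Selection 13: 1877 + 316 = 2193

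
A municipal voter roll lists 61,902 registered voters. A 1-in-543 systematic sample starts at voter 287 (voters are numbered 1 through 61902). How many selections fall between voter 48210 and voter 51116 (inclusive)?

5

k = 543
First selection ≥ 48210: 287 + ⌈(48210−287)/543⌉·543 = 287 + 89×543 = 48614
Last selection ≤ 51116: 287 + ⌊(51116−287)/543⌋·543 = 287 + 93×543 = 50786
Count = 93 − 89 + 1 = 5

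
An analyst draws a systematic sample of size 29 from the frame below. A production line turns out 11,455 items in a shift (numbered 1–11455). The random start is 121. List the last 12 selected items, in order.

6836, 7231, 7626, 8021, 8416, 8811, 9206, 9601, 9996, 10391, 10786, 11181

k = N/n = 11455/29 = 395
18th selection = 121 + 17×395 = 6836
19th: 6836 + 395 = 7231
20th: 7231 + 395 = 7626
21st: 7626 + 395 = 8021
22nd: 8021 + 395 = 8416
23rd: 8416 + 395 = 8811
24th: 8811 + 395 = 9206
25th: 9206 + 395 = 9601
26th: 9601 + 395 = 9996
27th: 9996 + 395 = 10391
28th: 10391 + 395 = 10786
29th: 10786 + 395 = 11181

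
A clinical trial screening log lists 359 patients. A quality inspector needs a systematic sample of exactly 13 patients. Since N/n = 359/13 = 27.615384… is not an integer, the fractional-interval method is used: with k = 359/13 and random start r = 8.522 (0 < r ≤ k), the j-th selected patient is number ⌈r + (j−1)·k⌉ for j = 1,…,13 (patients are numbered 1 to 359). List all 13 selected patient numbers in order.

j=1: r + 0k = 8.522 → ⌈·⌉ = 9
j=2: r + 1k = 36.137384… → ⌈·⌉ = 37
j=3: r + 2k = 63.752769… → ⌈·⌉ = 64
j=4: r + 3k = 91.368153… → ⌈·⌉ = 92
j=5: r + 4k = 118.983538… → ⌈·⌉ = 119
j=6: r + 5k = 146.598923… → ⌈·⌉ = 147
j=7: r + 6k = 174.214307… → ⌈·⌉ = 175
j=8: r + 7k = 201.829692… → ⌈·⌉ = 202
j=9: r + 8k = 229.445076… → ⌈·⌉ = 230
j=10: r + 9k = 257.060461… → ⌈·⌉ = 258
j=11: r + 10k = 284.675846… → ⌈·⌉ = 285
j=12: r + 11k = 312.291230… → ⌈·⌉ = 313
j=13: r + 12k = 339.906615… → ⌈·⌉ = 340

9, 37, 64, 92, 119, 147, 175, 202, 230, 258, 285, 313, 340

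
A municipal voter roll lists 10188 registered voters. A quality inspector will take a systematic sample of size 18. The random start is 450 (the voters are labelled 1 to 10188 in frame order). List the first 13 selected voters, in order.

450, 1016, 1582, 2148, 2714, 3280, 3846, 4412, 4978, 5544, 6110, 6676, 7242

k = N/n = 10188/18 = 566
voter 1: 450
voter 2: 450 + 566 = 1016
voter 3: 1016 + 566 = 1582
voter 4: 1582 + 566 = 2148
voter 5: 2148 + 566 = 2714
voter 6: 2714 + 566 = 3280
voter 7: 3280 + 566 = 3846
voter 8: 3846 + 566 = 4412
voter 9: 4412 + 566 = 4978
voter 10: 4978 + 566 = 5544
voter 11: 5544 + 566 = 6110
voter 12: 6110 + 566 = 6676
voter 13: 6676 + 566 = 7242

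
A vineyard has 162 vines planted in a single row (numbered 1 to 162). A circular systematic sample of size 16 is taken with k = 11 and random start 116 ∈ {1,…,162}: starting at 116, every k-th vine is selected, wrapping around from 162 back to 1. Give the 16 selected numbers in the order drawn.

116, 127, 138, 149, 160, 9, 20, 31, 42, 53, 64, 75, 86, 97, 108, 119

Selection 1: 116
Selection 2: 116 + 11 = 127
Selection 3: 127 + 11 = 138
Selection 4: 138 + 11 = 149
Selection 5: 149 + 11 = 160
Selection 6: 160 + 11 = 171 → 171 − 162 = 9
Selection 7: 9 + 11 = 20
Selection 8: 20 + 11 = 31
Selection 9: 31 + 11 = 42
Selection 10: 42 + 11 = 53
Selection 11: 53 + 11 = 64
Selection 12: 64 + 11 = 75
Selection 13: 75 + 11 = 86
Selection 14: 86 + 11 = 97
Selection 15: 97 + 11 = 108
Selection 16: 108 + 11 = 119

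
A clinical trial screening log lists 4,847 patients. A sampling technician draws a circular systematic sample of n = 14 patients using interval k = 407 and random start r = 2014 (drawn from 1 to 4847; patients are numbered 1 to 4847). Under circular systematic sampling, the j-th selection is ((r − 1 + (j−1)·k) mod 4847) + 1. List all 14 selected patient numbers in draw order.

2014, 2421, 2828, 3235, 3642, 4049, 4456, 16, 423, 830, 1237, 1644, 2051, 2458

Selection 1: 2014
Selection 2: 2014 + 407 = 2421
Selection 3: 2421 + 407 = 2828
Selection 4: 2828 + 407 = 3235
Selection 5: 3235 + 407 = 3642
Selection 6: 3642 + 407 = 4049
Selection 7: 4049 + 407 = 4456
Selection 8: 4456 + 407 = 4863 → 4863 − 4847 = 16
Selection 9: 16 + 407 = 423
Selection 10: 423 + 407 = 830
Selection 11: 830 + 407 = 1237
Selection 12: 1237 + 407 = 1644
Selection 13: 1644 + 407 = 2051
Selection 14: 2051 + 407 = 2458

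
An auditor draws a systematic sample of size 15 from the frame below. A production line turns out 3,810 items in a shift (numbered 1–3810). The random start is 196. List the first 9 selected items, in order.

k = N/n = 3810/15 = 254
item 1: 196
item 2: 196 + 254 = 450
item 3: 450 + 254 = 704
item 4: 704 + 254 = 958
item 5: 958 + 254 = 1212
item 6: 1212 + 254 = 1466
item 7: 1466 + 254 = 1720
item 8: 1720 + 254 = 1974
item 9: 1974 + 254 = 2228

196, 450, 704, 958, 1212, 1466, 1720, 1974, 2228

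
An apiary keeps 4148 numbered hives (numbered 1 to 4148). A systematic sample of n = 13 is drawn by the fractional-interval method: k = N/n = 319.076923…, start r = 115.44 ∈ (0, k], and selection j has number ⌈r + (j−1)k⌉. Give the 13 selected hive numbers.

116, 435, 754, 1073, 1392, 1711, 2030, 2349, 2669, 2988, 3307, 3626, 3945

j=1: r + 0k = 115.44 → ⌈·⌉ = 116
j=2: r + 1k = 434.516923… → ⌈·⌉ = 435
j=3: r + 2k = 753.593846… → ⌈·⌉ = 754
j=4: r + 3k = 1072.670769… → ⌈·⌉ = 1073
j=5: r + 4k = 1391.747692… → ⌈·⌉ = 1392
j=6: r + 5k = 1710.824615… → ⌈·⌉ = 1711
j=7: r + 6k = 2029.901538… → ⌈·⌉ = 2030
j=8: r + 7k = 2348.978461… → ⌈·⌉ = 2349
j=9: r + 8k = 2668.055384… → ⌈·⌉ = 2669
j=10: r + 9k = 2987.132307… → ⌈·⌉ = 2988
j=11: r + 10k = 3306.209230… → ⌈·⌉ = 3307
j=12: r + 11k = 3625.286153… → ⌈·⌉ = 3626
j=13: r + 12k = 3944.363076… → ⌈·⌉ = 3945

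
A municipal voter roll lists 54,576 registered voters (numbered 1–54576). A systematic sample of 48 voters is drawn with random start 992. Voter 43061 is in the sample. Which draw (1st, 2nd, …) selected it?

38

k = 54576/48 = 1137
position = (43061 − 992)/1137 + 1 = 42069/1137 + 1 = 37 + 1 = 38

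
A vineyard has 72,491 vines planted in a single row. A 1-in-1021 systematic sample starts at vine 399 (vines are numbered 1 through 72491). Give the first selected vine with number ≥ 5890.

k = 1021
Steps past start: ⌈(5890 − 399)/1021⌉ = ⌈5491/1021⌉ = 6
Selected vine: 399 + 6×1021 = 6525

6525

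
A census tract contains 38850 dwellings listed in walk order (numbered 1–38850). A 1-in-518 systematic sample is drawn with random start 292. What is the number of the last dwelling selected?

38624

k = 518
75th selection = r + (75−1)·k = 292 + 74×518 = 292 + 38332 = 38624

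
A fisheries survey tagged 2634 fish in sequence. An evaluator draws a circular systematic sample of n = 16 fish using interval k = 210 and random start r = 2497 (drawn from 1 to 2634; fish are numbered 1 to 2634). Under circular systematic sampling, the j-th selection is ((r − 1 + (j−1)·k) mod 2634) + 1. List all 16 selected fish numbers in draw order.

Selection 1: 2497
Selection 2: 2497 + 210 = 2707 → 2707 − 2634 = 73
Selection 3: 73 + 210 = 283
Selection 4: 283 + 210 = 493
Selection 5: 493 + 210 = 703
Selection 6: 703 + 210 = 913
Selection 7: 913 + 210 = 1123
Selection 8: 1123 + 210 = 1333
Selection 9: 1333 + 210 = 1543
Selection 10: 1543 + 210 = 1753
Selection 11: 1753 + 210 = 1963
Selection 12: 1963 + 210 = 2173
Selection 13: 2173 + 210 = 2383
Selection 14: 2383 + 210 = 2593
Selection 15: 2593 + 210 = 2803 → 2803 − 2634 = 169
Selection 16: 169 + 210 = 379

2497, 73, 283, 493, 703, 913, 1123, 1333, 1543, 1753, 1963, 2173, 2383, 2593, 169, 379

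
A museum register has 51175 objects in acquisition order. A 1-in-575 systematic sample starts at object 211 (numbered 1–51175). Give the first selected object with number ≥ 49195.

49661

k = 575
Steps past start: ⌈(49195 − 211)/575⌉ = ⌈48984/575⌉ = 86
Selected object: 211 + 86×575 = 49661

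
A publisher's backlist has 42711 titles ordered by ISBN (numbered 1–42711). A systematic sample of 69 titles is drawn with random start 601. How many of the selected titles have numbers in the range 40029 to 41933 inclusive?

k = 42711/69 = 619
First selection ≥ 40029: 601 + ⌈(40029−601)/619⌉·619 = 601 + 64×619 = 40217
Last selection ≤ 41933: 601 + ⌊(41933−601)/619⌋·619 = 601 + 66×619 = 41455
Count = 66 − 64 + 1 = 3

3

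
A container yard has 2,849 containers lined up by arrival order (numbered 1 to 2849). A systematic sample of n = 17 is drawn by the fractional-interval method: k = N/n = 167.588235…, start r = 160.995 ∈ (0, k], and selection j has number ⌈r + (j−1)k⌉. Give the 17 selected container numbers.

161, 329, 497, 664, 832, 999, 1167, 1335, 1502, 1670, 1837, 2005, 2173, 2340, 2508, 2675, 2843

j=1: r + 0k = 160.995 → ⌈·⌉ = 161
j=2: r + 1k = 328.583235… → ⌈·⌉ = 329
j=3: r + 2k = 496.171470… → ⌈·⌉ = 497
j=4: r + 3k = 663.759705… → ⌈·⌉ = 664
j=5: r + 4k = 831.347941… → ⌈·⌉ = 832
j=6: r + 5k = 998.936176… → ⌈·⌉ = 999
j=7: r + 6k = 1166.524411… → ⌈·⌉ = 1167
j=8: r + 7k = 1334.112647… → ⌈·⌉ = 1335
j=9: r + 8k = 1501.700882… → ⌈·⌉ = 1502
j=10: r + 9k = 1669.289117… → ⌈·⌉ = 1670
j=11: r + 10k = 1836.877352… → ⌈·⌉ = 1837
j=12: r + 11k = 2004.465588… → ⌈·⌉ = 2005
j=13: r + 12k = 2172.053823… → ⌈·⌉ = 2173
j=14: r + 13k = 2339.642058… → ⌈·⌉ = 2340
j=15: r + 14k = 2507.230294… → ⌈·⌉ = 2508
j=16: r + 15k = 2674.818529… → ⌈·⌉ = 2675
j=17: r + 16k = 2842.406764… → ⌈·⌉ = 2843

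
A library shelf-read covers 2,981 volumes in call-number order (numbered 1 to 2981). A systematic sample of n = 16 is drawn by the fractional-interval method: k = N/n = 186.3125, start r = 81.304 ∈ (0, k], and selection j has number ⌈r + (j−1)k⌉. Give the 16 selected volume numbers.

j=1: r + 0k = 81.304 → ⌈·⌉ = 82
j=2: r + 1k = 267.6165 → ⌈·⌉ = 268
j=3: r + 2k = 453.929 → ⌈·⌉ = 454
j=4: r + 3k = 640.2415 → ⌈·⌉ = 641
j=5: r + 4k = 826.554 → ⌈·⌉ = 827
j=6: r + 5k = 1012.8665 → ⌈·⌉ = 1013
j=7: r + 6k = 1199.179 → ⌈·⌉ = 1200
j=8: r + 7k = 1385.4915 → ⌈·⌉ = 1386
j=9: r + 8k = 1571.804 → ⌈·⌉ = 1572
j=10: r + 9k = 1758.1165 → ⌈·⌉ = 1759
j=11: r + 10k = 1944.429 → ⌈·⌉ = 1945
j=12: r + 11k = 2130.7415 → ⌈·⌉ = 2131
j=13: r + 12k = 2317.054 → ⌈·⌉ = 2318
j=14: r + 13k = 2503.3665 → ⌈·⌉ = 2504
j=15: r + 14k = 2689.679 → ⌈·⌉ = 2690
j=16: r + 15k = 2875.9915 → ⌈·⌉ = 2876

82, 268, 454, 641, 827, 1013, 1200, 1386, 1572, 1759, 1945, 2131, 2318, 2504, 2690, 2876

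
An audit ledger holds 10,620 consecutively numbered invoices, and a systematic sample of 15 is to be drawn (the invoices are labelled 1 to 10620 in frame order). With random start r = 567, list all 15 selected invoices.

567, 1275, 1983, 2691, 3399, 4107, 4815, 5523, 6231, 6939, 7647, 8355, 9063, 9771, 10479

k = N/n = 10620/15 = 708
invoice 1: 567
invoice 2: 567 + 708 = 1275
invoice 3: 1275 + 708 = 1983
invoice 4: 1983 + 708 = 2691
invoice 5: 2691 + 708 = 3399
invoice 6: 3399 + 708 = 4107
invoice 7: 4107 + 708 = 4815
invoice 8: 4815 + 708 = 5523
invoice 9: 5523 + 708 = 6231
invoice 10: 6231 + 708 = 6939
invoice 11: 6939 + 708 = 7647
invoice 12: 7647 + 708 = 8355
invoice 13: 8355 + 708 = 9063
invoice 14: 9063 + 708 = 9771
invoice 15: 9771 + 708 = 10479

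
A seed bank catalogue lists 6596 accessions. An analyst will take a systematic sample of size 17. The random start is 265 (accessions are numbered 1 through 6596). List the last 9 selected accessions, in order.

k = N/n = 6596/17 = 388
9th selection = 265 + 8×388 = 3369
10th: 3369 + 388 = 3757
11th: 3757 + 388 = 4145
12th: 4145 + 388 = 4533
13th: 4533 + 388 = 4921
14th: 4921 + 388 = 5309
15th: 5309 + 388 = 5697
16th: 5697 + 388 = 6085
17th: 6085 + 388 = 6473

3369, 3757, 4145, 4533, 4921, 5309, 5697, 6085, 6473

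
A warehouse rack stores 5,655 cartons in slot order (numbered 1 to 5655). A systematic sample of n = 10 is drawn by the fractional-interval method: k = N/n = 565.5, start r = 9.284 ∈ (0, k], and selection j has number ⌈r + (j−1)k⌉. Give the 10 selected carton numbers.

j=1: r + 0k = 9.284 → ⌈·⌉ = 10
j=2: r + 1k = 574.784 → ⌈·⌉ = 575
j=3: r + 2k = 1140.284 → ⌈·⌉ = 1141
j=4: r + 3k = 1705.784 → ⌈·⌉ = 1706
j=5: r + 4k = 2271.284 → ⌈·⌉ = 2272
j=6: r + 5k = 2836.784 → ⌈·⌉ = 2837
j=7: r + 6k = 3402.284 → ⌈·⌉ = 3403
j=8: r + 7k = 3967.784 → ⌈·⌉ = 3968
j=9: r + 8k = 4533.284 → ⌈·⌉ = 4534
j=10: r + 9k = 5098.784 → ⌈·⌉ = 5099

10, 575, 1141, 1706, 2272, 2837, 3403, 3968, 4534, 5099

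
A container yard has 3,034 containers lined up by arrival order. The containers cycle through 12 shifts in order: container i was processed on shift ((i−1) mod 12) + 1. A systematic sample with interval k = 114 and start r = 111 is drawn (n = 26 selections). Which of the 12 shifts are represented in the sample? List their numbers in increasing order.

Consecutive selections differ by k = 114, so their shift numbers differ by 114 mod 12 = 6.
gcd(114, 12) = 6, so the sample visits 12/6 = 2 distinct residues mod 12.
Start 111 is shift 3; the shifts hit are 3, 9.

3, 9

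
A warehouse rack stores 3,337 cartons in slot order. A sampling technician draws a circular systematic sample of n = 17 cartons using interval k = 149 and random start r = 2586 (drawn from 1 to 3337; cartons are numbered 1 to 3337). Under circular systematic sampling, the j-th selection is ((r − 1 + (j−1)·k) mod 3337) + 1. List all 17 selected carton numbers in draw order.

2586, 2735, 2884, 3033, 3182, 3331, 143, 292, 441, 590, 739, 888, 1037, 1186, 1335, 1484, 1633

Selection 1: 2586
Selection 2: 2586 + 149 = 2735
Selection 3: 2735 + 149 = 2884
Selection 4: 2884 + 149 = 3033
Selection 5: 3033 + 149 = 3182
Selection 6: 3182 + 149 = 3331
Selection 7: 3331 + 149 = 3480 → 3480 − 3337 = 143
Selection 8: 143 + 149 = 292
Selection 9: 292 + 149 = 441
Selection 10: 441 + 149 = 590
Selection 11: 590 + 149 = 739
Selection 12: 739 + 149 = 888
Selection 13: 888 + 149 = 1037
Selection 14: 1037 + 149 = 1186
Selection 15: 1186 + 149 = 1335
Selection 16: 1335 + 149 = 1484
Selection 17: 1484 + 149 = 1633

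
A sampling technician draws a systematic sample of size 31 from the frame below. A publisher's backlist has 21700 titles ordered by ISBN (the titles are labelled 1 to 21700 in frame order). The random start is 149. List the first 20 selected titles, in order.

k = N/n = 21700/31 = 700
title 1: 149
title 2: 149 + 700 = 849
title 3: 849 + 700 = 1549
title 4: 1549 + 700 = 2249
title 5: 2249 + 700 = 2949
title 6: 2949 + 700 = 3649
title 7: 3649 + 700 = 4349
title 8: 4349 + 700 = 5049
title 9: 5049 + 700 = 5749
title 10: 5749 + 700 = 6449
title 11: 6449 + 700 = 7149
title 12: 7149 + 700 = 7849
title 13: 7849 + 700 = 8549
title 14: 8549 + 700 = 9249
title 15: 9249 + 700 = 9949
title 16: 9949 + 700 = 10649
title 17: 10649 + 700 = 11349
title 18: 11349 + 700 = 12049
title 19: 12049 + 700 = 12749
title 20: 12749 + 700 = 13449

149, 849, 1549, 2249, 2949, 3649, 4349, 5049, 5749, 6449, 7149, 7849, 8549, 9249, 9949, 10649, 11349, 12049, 12749, 13449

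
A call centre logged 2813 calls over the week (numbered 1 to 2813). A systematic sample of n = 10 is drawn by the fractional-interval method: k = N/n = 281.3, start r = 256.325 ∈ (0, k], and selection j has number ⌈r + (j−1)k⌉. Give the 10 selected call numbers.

j=1: r + 0k = 256.325 → ⌈·⌉ = 257
j=2: r + 1k = 537.625 → ⌈·⌉ = 538
j=3: r + 2k = 818.925 → ⌈·⌉ = 819
j=4: r + 3k = 1100.225 → ⌈·⌉ = 1101
j=5: r + 4k = 1381.525 → ⌈·⌉ = 1382
j=6: r + 5k = 1662.825 → ⌈·⌉ = 1663
j=7: r + 6k = 1944.125 → ⌈·⌉ = 1945
j=8: r + 7k = 2225.425 → ⌈·⌉ = 2226
j=9: r + 8k = 2506.725 → ⌈·⌉ = 2507
j=10: r + 9k = 2788.025 → ⌈·⌉ = 2789

257, 538, 819, 1101, 1382, 1663, 1945, 2226, 2507, 2789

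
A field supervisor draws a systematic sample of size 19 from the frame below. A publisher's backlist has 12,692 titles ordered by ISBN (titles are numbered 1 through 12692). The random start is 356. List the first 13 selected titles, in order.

k = N/n = 12692/19 = 668
title 1: 356
title 2: 356 + 668 = 1024
title 3: 1024 + 668 = 1692
title 4: 1692 + 668 = 2360
title 5: 2360 + 668 = 3028
title 6: 3028 + 668 = 3696
title 7: 3696 + 668 = 4364
title 8: 4364 + 668 = 5032
title 9: 5032 + 668 = 5700
title 10: 5700 + 668 = 6368
title 11: 6368 + 668 = 7036
title 12: 7036 + 668 = 7704
title 13: 7704 + 668 = 8372

356, 1024, 1692, 2360, 3028, 3696, 4364, 5032, 5700, 6368, 7036, 7704, 8372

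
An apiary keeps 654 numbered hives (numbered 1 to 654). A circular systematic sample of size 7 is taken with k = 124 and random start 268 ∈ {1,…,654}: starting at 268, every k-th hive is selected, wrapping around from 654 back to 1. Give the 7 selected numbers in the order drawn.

268, 392, 516, 640, 110, 234, 358

Selection 1: 268
Selection 2: 268 + 124 = 392
Selection 3: 392 + 124 = 516
Selection 4: 516 + 124 = 640
Selection 5: 640 + 124 = 764 → 764 − 654 = 110
Selection 6: 110 + 124 = 234
Selection 7: 234 + 124 = 358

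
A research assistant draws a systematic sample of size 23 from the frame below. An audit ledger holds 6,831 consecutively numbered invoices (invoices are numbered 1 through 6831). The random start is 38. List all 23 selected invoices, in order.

k = N/n = 6831/23 = 297
invoice 1: 38
invoice 2: 38 + 297 = 335
invoice 3: 335 + 297 = 632
invoice 4: 632 + 297 = 929
invoice 5: 929 + 297 = 1226
invoice 6: 1226 + 297 = 1523
invoice 7: 1523 + 297 = 1820
invoice 8: 1820 + 297 = 2117
invoice 9: 2117 + 297 = 2414
invoice 10: 2414 + 297 = 2711
invoice 11: 2711 + 297 = 3008
invoice 12: 3008 + 297 = 3305
invoice 13: 3305 + 297 = 3602
invoice 14: 3602 + 297 = 3899
invoice 15: 3899 + 297 = 4196
invoice 16: 4196 + 297 = 4493
invoice 17: 4493 + 297 = 4790
invoice 18: 4790 + 297 = 5087
invoice 19: 5087 + 297 = 5384
invoice 20: 5384 + 297 = 5681
invoice 21: 5681 + 297 = 5978
invoice 22: 5978 + 297 = 6275
invoice 23: 6275 + 297 = 6572

38, 335, 632, 929, 1226, 1523, 1820, 2117, 2414, 2711, 3008, 3305, 3602, 3899, 4196, 4493, 4790, 5087, 5384, 5681, 5978, 6275, 6572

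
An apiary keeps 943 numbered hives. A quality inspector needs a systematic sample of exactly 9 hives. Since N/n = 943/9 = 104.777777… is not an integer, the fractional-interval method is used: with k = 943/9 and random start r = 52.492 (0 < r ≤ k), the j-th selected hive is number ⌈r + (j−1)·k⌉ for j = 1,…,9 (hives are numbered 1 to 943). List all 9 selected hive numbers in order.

j=1: r + 0k = 52.492 → ⌈·⌉ = 53
j=2: r + 1k = 157.269777… → ⌈·⌉ = 158
j=3: r + 2k = 262.047555… → ⌈·⌉ = 263
j=4: r + 3k = 366.825333… → ⌈·⌉ = 367
j=5: r + 4k = 471.603111… → ⌈·⌉ = 472
j=6: r + 5k = 576.380888… → ⌈·⌉ = 577
j=7: r + 6k = 681.158666… → ⌈·⌉ = 682
j=8: r + 7k = 785.936444… → ⌈·⌉ = 786
j=9: r + 8k = 890.714222… → ⌈·⌉ = 891

53, 158, 263, 367, 472, 577, 682, 786, 891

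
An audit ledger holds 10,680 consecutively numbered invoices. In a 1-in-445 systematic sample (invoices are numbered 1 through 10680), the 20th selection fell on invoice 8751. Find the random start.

296

k = 445
r = 8751 − (20−1)×445 = 8751 − 8455 = 296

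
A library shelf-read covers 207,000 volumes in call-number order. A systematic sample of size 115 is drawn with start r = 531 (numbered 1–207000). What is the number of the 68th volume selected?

k = 207000/115 = 1800
68th selection = r + (68−1)·k = 531 + 67×1800 = 531 + 120600 = 121131

121131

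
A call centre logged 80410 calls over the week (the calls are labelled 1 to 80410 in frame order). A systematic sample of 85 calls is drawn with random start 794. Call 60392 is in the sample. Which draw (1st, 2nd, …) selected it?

k = 80410/85 = 946
position = (60392 − 794)/946 + 1 = 59598/946 + 1 = 63 + 1 = 64

64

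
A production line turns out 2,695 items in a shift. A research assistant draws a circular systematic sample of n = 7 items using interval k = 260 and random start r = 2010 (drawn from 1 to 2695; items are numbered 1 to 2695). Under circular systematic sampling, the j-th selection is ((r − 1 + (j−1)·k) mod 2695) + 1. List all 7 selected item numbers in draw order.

2010, 2270, 2530, 95, 355, 615, 875

Selection 1: 2010
Selection 2: 2010 + 260 = 2270
Selection 3: 2270 + 260 = 2530
Selection 4: 2530 + 260 = 2790 → 2790 − 2695 = 95
Selection 5: 95 + 260 = 355
Selection 6: 355 + 260 = 615
Selection 7: 615 + 260 = 875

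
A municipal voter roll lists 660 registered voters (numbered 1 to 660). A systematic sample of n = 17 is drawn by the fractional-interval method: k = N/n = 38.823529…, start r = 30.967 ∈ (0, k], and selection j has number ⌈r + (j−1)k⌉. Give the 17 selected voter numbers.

31, 70, 109, 148, 187, 226, 264, 303, 342, 381, 420, 459, 497, 536, 575, 614, 653

j=1: r + 0k = 30.967 → ⌈·⌉ = 31
j=2: r + 1k = 69.790529… → ⌈·⌉ = 70
j=3: r + 2k = 108.614058… → ⌈·⌉ = 109
j=4: r + 3k = 147.437588… → ⌈·⌉ = 148
j=5: r + 4k = 186.261117… → ⌈·⌉ = 187
j=6: r + 5k = 225.084647… → ⌈·⌉ = 226
j=7: r + 6k = 263.908176… → ⌈·⌉ = 264
j=8: r + 7k = 302.731705… → ⌈·⌉ = 303
j=9: r + 8k = 341.555235… → ⌈·⌉ = 342
j=10: r + 9k = 380.378764… → ⌈·⌉ = 381
j=11: r + 10k = 419.202294… → ⌈·⌉ = 420
j=12: r + 11k = 458.025823… → ⌈·⌉ = 459
j=13: r + 12k = 496.849352… → ⌈·⌉ = 497
j=14: r + 13k = 535.672882… → ⌈·⌉ = 536
j=15: r + 14k = 574.496411… → ⌈·⌉ = 575
j=16: r + 15k = 613.319941… → ⌈·⌉ = 614
j=17: r + 16k = 652.143470… → ⌈·⌉ = 653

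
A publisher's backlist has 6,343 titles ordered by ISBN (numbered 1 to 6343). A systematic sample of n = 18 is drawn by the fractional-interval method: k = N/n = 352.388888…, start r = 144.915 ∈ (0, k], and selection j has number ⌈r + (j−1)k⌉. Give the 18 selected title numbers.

145, 498, 850, 1203, 1555, 1907, 2260, 2612, 2965, 3317, 3669, 4022, 4374, 4726, 5079, 5431, 5784, 6136

j=1: r + 0k = 144.915 → ⌈·⌉ = 145
j=2: r + 1k = 497.303888… → ⌈·⌉ = 498
j=3: r + 2k = 849.692777… → ⌈·⌉ = 850
j=4: r + 3k = 1202.081666… → ⌈·⌉ = 1203
j=5: r + 4k = 1554.470555… → ⌈·⌉ = 1555
j=6: r + 5k = 1906.859444… → ⌈·⌉ = 1907
j=7: r + 6k = 2259.248333… → ⌈·⌉ = 2260
j=8: r + 7k = 2611.637222… → ⌈·⌉ = 2612
j=9: r + 8k = 2964.026111… → ⌈·⌉ = 2965
j=10: r + 9k = 3316.415 → ⌈·⌉ = 3317
j=11: r + 10k = 3668.803888… → ⌈·⌉ = 3669
j=12: r + 11k = 4021.192777… → ⌈·⌉ = 4022
j=13: r + 12k = 4373.581666… → ⌈·⌉ = 4374
j=14: r + 13k = 4725.970555… → ⌈·⌉ = 4726
j=15: r + 14k = 5078.359444… → ⌈·⌉ = 5079
j=16: r + 15k = 5430.748333… → ⌈·⌉ = 5431
j=17: r + 16k = 5783.137222… → ⌈·⌉ = 5784
j=18: r + 17k = 6135.526111… → ⌈·⌉ = 6136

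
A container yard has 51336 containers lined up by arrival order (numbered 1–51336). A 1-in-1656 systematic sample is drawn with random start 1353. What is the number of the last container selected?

51033

k = 1656
31st selection = r + (31−1)·k = 1353 + 30×1656 = 1353 + 49680 = 51033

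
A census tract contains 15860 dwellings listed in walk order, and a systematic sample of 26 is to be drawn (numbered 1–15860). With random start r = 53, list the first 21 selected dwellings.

k = N/n = 15860/26 = 610
dwelling 1: 53
dwelling 2: 53 + 610 = 663
dwelling 3: 663 + 610 = 1273
dwelling 4: 1273 + 610 = 1883
dwelling 5: 1883 + 610 = 2493
dwelling 6: 2493 + 610 = 3103
dwelling 7: 3103 + 610 = 3713
dwelling 8: 3713 + 610 = 4323
dwelling 9: 4323 + 610 = 4933
dwelling 10: 4933 + 610 = 5543
dwelling 11: 5543 + 610 = 6153
dwelling 12: 6153 + 610 = 6763
dwelling 13: 6763 + 610 = 7373
dwelling 14: 7373 + 610 = 7983
dwelling 15: 7983 + 610 = 8593
dwelling 16: 8593 + 610 = 9203
dwelling 17: 9203 + 610 = 9813
dwelling 18: 9813 + 610 = 10423
dwelling 19: 10423 + 610 = 11033
dwelling 20: 11033 + 610 = 11643
dwelling 21: 11643 + 610 = 12253

53, 663, 1273, 1883, 2493, 3103, 3713, 4323, 4933, 5543, 6153, 6763, 7373, 7983, 8593, 9203, 9813, 10423, 11033, 11643, 12253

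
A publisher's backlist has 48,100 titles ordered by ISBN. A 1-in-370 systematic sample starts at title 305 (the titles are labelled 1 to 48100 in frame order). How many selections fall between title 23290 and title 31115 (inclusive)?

k = 370
First selection ≥ 23290: 305 + ⌈(23290−305)/370⌉·370 = 305 + 63×370 = 23615
Last selection ≤ 31115: 305 + ⌊(31115−305)/370⌋·370 = 305 + 83×370 = 31015
Count = 83 − 63 + 1 = 21

21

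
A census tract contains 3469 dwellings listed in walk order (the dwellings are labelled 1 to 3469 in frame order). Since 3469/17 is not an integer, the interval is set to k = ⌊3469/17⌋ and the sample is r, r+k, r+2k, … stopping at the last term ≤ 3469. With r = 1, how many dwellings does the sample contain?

18

k = ⌊3469/17⌋ = 204
Achieved size = ⌊(3469 − 1)/204⌋ + 1 = ⌊3468/204⌋ + 1 = 17 + 1 = 18
(last selection: 1 + 17×204 = 3469 ≤ 3469; next would be 3673 > 3469)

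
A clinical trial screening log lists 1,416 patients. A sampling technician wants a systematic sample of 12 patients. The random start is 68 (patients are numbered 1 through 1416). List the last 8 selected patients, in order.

540, 658, 776, 894, 1012, 1130, 1248, 1366

k = N/n = 1416/12 = 118
5th selection = 68 + 4×118 = 540
6th: 540 + 118 = 658
7th: 658 + 118 = 776
8th: 776 + 118 = 894
9th: 894 + 118 = 1012
10th: 1012 + 118 = 1130
11th: 1130 + 118 = 1248
12th: 1248 + 118 = 1366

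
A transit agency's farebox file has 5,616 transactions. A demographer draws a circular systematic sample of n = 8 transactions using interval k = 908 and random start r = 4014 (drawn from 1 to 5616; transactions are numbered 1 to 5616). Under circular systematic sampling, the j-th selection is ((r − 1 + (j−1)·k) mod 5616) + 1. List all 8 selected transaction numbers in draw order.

4014, 4922, 214, 1122, 2030, 2938, 3846, 4754

Selection 1: 4014
Selection 2: 4014 + 908 = 4922
Selection 3: 4922 + 908 = 5830 → 5830 − 5616 = 214
Selection 4: 214 + 908 = 1122
Selection 5: 1122 + 908 = 2030
Selection 6: 2030 + 908 = 2938
Selection 7: 2938 + 908 = 3846
Selection 8: 3846 + 908 = 4754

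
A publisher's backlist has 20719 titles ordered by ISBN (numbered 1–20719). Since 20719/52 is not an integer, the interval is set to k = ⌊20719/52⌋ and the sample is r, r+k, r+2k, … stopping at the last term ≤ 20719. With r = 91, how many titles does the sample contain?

k = ⌊20719/52⌋ = 398
Achieved size = ⌊(20719 − 91)/398⌋ + 1 = ⌊20628/398⌋ + 1 = 51 + 1 = 52
(last selection: 91 + 51×398 = 20389 ≤ 20719; next would be 20787 > 20719)

52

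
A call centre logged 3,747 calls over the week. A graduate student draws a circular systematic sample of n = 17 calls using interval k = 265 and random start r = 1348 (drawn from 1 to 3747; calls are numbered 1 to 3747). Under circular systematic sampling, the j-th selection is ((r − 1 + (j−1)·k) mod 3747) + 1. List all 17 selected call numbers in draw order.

1348, 1613, 1878, 2143, 2408, 2673, 2938, 3203, 3468, 3733, 251, 516, 781, 1046, 1311, 1576, 1841

Selection 1: 1348
Selection 2: 1348 + 265 = 1613
Selection 3: 1613 + 265 = 1878
Selection 4: 1878 + 265 = 2143
Selection 5: 2143 + 265 = 2408
Selection 6: 2408 + 265 = 2673
Selection 7: 2673 + 265 = 2938
Selection 8: 2938 + 265 = 3203
Selection 9: 3203 + 265 = 3468
Selection 10: 3468 + 265 = 3733
Selection 11: 3733 + 265 = 3998 → 3998 − 3747 = 251
Selection 12: 251 + 265 = 516
Selection 13: 516 + 265 = 781
Selection 14: 781 + 265 = 1046
Selection 15: 1046 + 265 = 1311
Selection 16: 1311 + 265 = 1576
Selection 17: 1576 + 265 = 1841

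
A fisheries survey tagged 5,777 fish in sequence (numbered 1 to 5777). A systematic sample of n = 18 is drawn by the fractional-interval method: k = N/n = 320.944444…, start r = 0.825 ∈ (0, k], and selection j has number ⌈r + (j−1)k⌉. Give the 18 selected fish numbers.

1, 322, 643, 964, 1285, 1606, 1927, 2248, 2569, 2890, 3211, 3532, 3853, 4174, 4495, 4815, 5136, 5457

j=1: r + 0k = 0.825 → ⌈·⌉ = 1
j=2: r + 1k = 321.769444… → ⌈·⌉ = 322
j=3: r + 2k = 642.713888… → ⌈·⌉ = 643
j=4: r + 3k = 963.658333… → ⌈·⌉ = 964
j=5: r + 4k = 1284.602777… → ⌈·⌉ = 1285
j=6: r + 5k = 1605.547222… → ⌈·⌉ = 1606
j=7: r + 6k = 1926.491666… → ⌈·⌉ = 1927
j=8: r + 7k = 2247.436111… → ⌈·⌉ = 2248
j=9: r + 8k = 2568.380555… → ⌈·⌉ = 2569
j=10: r + 9k = 2889.325 → ⌈·⌉ = 2890
j=11: r + 10k = 3210.269444… → ⌈·⌉ = 3211
j=12: r + 11k = 3531.213888… → ⌈·⌉ = 3532
j=13: r + 12k = 3852.158333… → ⌈·⌉ = 3853
j=14: r + 13k = 4173.102777… → ⌈·⌉ = 4174
j=15: r + 14k = 4494.047222… → ⌈·⌉ = 4495
j=16: r + 15k = 4814.991666… → ⌈·⌉ = 4815
j=17: r + 16k = 5135.936111… → ⌈·⌉ = 5136
j=18: r + 17k = 5456.880555… → ⌈·⌉ = 5457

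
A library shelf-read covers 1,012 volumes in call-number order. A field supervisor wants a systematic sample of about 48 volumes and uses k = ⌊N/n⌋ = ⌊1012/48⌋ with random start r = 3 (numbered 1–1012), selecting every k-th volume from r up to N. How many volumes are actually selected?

49

k = ⌊1012/48⌋ = 21
Achieved size = ⌊(1012 − 3)/21⌋ + 1 = ⌊1009/21⌋ + 1 = 48 + 1 = 49
(last selection: 3 + 48×21 = 1011 ≤ 1012; next would be 1032 > 1012)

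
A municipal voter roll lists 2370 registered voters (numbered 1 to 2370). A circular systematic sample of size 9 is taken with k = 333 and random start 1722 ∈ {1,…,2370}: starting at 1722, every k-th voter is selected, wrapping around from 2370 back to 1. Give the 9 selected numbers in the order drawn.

1722, 2055, 18, 351, 684, 1017, 1350, 1683, 2016

Selection 1: 1722
Selection 2: 1722 + 333 = 2055
Selection 3: 2055 + 333 = 2388 → 2388 − 2370 = 18
Selection 4: 18 + 333 = 351
Selection 5: 351 + 333 = 684
Selection 6: 684 + 333 = 1017
Selection 7: 1017 + 333 = 1350
Selection 8: 1350 + 333 = 1683
Selection 9: 1683 + 333 = 2016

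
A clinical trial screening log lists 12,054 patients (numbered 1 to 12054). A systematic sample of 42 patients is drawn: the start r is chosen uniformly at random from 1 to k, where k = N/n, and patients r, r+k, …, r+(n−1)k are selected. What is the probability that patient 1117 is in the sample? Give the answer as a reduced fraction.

k = 12054/42 = 287.
Patient 1117 is selected iff r ≡ 1117 (mod 287); exactly one such r in {1,…,287}.
Inclusion probability = 1/287.

1/287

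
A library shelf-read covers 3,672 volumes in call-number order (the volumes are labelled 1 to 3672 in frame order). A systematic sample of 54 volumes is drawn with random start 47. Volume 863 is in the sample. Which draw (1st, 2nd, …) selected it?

13

k = 3672/54 = 68
position = (863 − 47)/68 + 1 = 816/68 + 1 = 12 + 1 = 13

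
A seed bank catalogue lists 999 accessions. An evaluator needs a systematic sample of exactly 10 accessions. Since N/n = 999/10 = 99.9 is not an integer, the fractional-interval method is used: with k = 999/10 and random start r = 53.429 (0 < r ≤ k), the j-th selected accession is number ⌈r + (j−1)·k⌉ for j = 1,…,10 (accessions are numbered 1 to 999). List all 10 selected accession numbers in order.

54, 154, 254, 354, 454, 553, 653, 753, 853, 953

j=1: r + 0k = 53.429 → ⌈·⌉ = 54
j=2: r + 1k = 153.329 → ⌈·⌉ = 154
j=3: r + 2k = 253.229 → ⌈·⌉ = 254
j=4: r + 3k = 353.129 → ⌈·⌉ = 354
j=5: r + 4k = 453.029 → ⌈·⌉ = 454
j=6: r + 5k = 552.929 → ⌈·⌉ = 553
j=7: r + 6k = 652.829 → ⌈·⌉ = 653
j=8: r + 7k = 752.729 → ⌈·⌉ = 753
j=9: r + 8k = 852.629 → ⌈·⌉ = 853
j=10: r + 9k = 952.529 → ⌈·⌉ = 953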